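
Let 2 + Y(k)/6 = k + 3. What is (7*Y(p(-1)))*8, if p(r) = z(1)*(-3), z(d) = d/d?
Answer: -672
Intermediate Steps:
z(d) = 1
p(r) = -3 (p(r) = 1*(-3) = -3)
Y(k) = 6 + 6*k (Y(k) = -12 + 6*(k + 3) = -12 + 6*(3 + k) = -12 + (18 + 6*k) = 6 + 6*k)
(7*Y(p(-1)))*8 = (7*(6 + 6*(-3)))*8 = (7*(6 - 18))*8 = (7*(-12))*8 = -84*8 = -672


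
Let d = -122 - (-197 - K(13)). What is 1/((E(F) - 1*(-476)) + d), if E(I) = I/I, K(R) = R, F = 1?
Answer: 1/565 ≈ 0.0017699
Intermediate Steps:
E(I) = 1
d = 88 (d = -122 - (-197 - 1*13) = -122 - (-197 - 13) = -122 - 1*(-210) = -122 + 210 = 88)
1/((E(F) - 1*(-476)) + d) = 1/((1 - 1*(-476)) + 88) = 1/((1 + 476) + 88) = 1/(477 + 88) = 1/565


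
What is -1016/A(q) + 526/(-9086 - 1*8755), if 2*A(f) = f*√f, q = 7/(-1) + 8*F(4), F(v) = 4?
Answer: -36318662/2230125 ≈ -16.285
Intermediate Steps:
q = 25 (q = 7/(-1) + 8*4 = 7*(-1) + 32 = -7 + 32 = 25)
A(f) = f^(3/2)/2 (A(f) = (f*√f)/2 = f^(3/2)/2)
-1016/A(q) + 526/(-9086 - 1*8755) = -1016/(25^(3/2)/2) + 526/(-9086 - 1*8755) = -1016/((½)*125) + 526/(-9086 - 8755) = -1016/125/2 + 526/(-17841) = -1016*2/125 + 526*(-1/17841) = -2032/125 - 526/17841 = -36318662/2230125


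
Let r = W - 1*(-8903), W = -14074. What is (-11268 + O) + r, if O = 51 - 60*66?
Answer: -20348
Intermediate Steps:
O = -3909 (O = 51 - 3960 = -3909)
r = -5171 (r = -14074 - 1*(-8903) = -14074 + 8903 = -5171)
(-11268 + O) + r = (-11268 - 3909) - 5171 = -15177 - 5171 = -20348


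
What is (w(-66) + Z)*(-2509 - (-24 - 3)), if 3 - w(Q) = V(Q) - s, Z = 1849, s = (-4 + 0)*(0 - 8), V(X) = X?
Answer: -4839900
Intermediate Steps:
s = 32 (s = -4*(-8) = 32)
w(Q) = 35 - Q (w(Q) = 3 - (Q - 1*32) = 3 - (Q - 32) = 3 - (-32 + Q) = 3 + (32 - Q) = 35 - Q)
(w(-66) + Z)*(-2509 - (-24 - 3)) = ((35 - 1*(-66)) + 1849)*(-2509 - (-24 - 3)) = ((35 + 66) + 1849)*(-2509 - 1*(-27)) = (101 + 1849)*(-2509 + 27) = 1950*(-2482) = -4839900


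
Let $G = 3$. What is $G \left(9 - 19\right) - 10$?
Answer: $-40$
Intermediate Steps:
$G \left(9 - 19\right) - 10 = 3 \left(9 - 19\right) - 10 = 3 \left(-10\right) - 10 = -30 - 10 = -40$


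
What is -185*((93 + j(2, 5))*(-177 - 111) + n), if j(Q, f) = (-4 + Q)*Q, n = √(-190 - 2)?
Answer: 4741920 - 1480*I*√3 ≈ 4.7419e+6 - 2563.4*I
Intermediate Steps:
n = 8*I*√3 (n = √(-192) = 8*I*√3 ≈ 13.856*I)
j(Q, f) = Q*(-4 + Q)
-185*((93 + j(2, 5))*(-177 - 111) + n) = -185*((93 + 2*(-4 + 2))*(-177 - 111) + 8*I*√3) = -185*((93 + 2*(-2))*(-288) + 8*I*√3) = -185*((93 - 4)*(-288) + 8*I*√3) = -185*(89*(-288) + 8*I*√3) = -185*(-25632 + 8*I*√3) = 4741920 - 1480*I*√3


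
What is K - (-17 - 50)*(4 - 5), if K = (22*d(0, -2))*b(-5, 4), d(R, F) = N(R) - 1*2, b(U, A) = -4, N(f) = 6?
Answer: -419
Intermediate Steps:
d(R, F) = 4 (d(R, F) = 6 - 1*2 = 6 - 2 = 4)
K = -352 (K = (22*4)*(-4) = 88*(-4) = -352)
K - (-17 - 50)*(4 - 5) = -352 - (-17 - 50)*(4 - 5) = -352 - (-67)*(-1) = -352 - 1*67 = -352 - 67 = -419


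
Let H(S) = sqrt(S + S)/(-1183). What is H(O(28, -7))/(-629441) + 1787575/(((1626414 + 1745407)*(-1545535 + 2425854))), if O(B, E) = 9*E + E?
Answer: 1787575/2968278090899 + 2*I*sqrt(35)/744628703 ≈ 6.0223e-7 + 1.589e-8*I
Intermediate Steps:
O(B, E) = 10*E
H(S) = -sqrt(2)*sqrt(S)/1183 (H(S) = sqrt(2*S)*(-1/1183) = (sqrt(2)*sqrt(S))*(-1/1183) = -sqrt(2)*sqrt(S)/1183)
H(O(28, -7))/(-629441) + 1787575/(((1626414 + 1745407)*(-1545535 + 2425854))) = -sqrt(2)*sqrt(10*(-7))/1183/(-629441) + 1787575/(((1626414 + 1745407)*(-1545535 + 2425854))) = -sqrt(2)*sqrt(-70)/1183*(-1/629441) + 1787575/((3371821*880319)) = -sqrt(2)*I*sqrt(70)/1183*(-1/629441) + 1787575/2968278090899 = -2*I*sqrt(35)/1183*(-1/629441) + 1787575*(1/2968278090899) = 2*I*sqrt(35)/744628703 + 1787575/2968278090899 = 1787575/2968278090899 + 2*I*sqrt(35)/744628703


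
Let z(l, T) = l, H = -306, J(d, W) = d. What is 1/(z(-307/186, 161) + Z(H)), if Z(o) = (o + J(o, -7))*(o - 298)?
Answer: 186/68754221 ≈ 2.7053e-6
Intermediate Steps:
Z(o) = 2*o*(-298 + o) (Z(o) = (o + o)*(o - 298) = (2*o)*(-298 + o) = 2*o*(-298 + o))
1/(z(-307/186, 161) + Z(H)) = 1/(-307/186 + 2*(-306)*(-298 - 306)) = 1/(-307*1/186 + 2*(-306)*(-604)) = 1/(-307/186 + 369648) = 1/(68754221/186) = 186/68754221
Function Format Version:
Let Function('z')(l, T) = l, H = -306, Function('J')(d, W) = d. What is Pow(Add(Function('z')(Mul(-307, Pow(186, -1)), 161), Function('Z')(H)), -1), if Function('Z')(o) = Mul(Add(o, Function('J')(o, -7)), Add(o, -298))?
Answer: Rational(186, 68754221) ≈ 2.7053e-6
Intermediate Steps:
Function('Z')(o) = Mul(2, o, Add(-298, o)) (Function('Z')(o) = Mul(Add(o, o), Add(o, -298)) = Mul(Mul(2, o), Add(-298, o)) = Mul(2, o, Add(-298, o)))
Pow(Add(Function('z')(Mul(-307, Pow(186, -1)), 161), Function('Z')(H)), -1) = Pow(Add(Mul(-307, Pow(186, -1)), Mul(2, -306, Add(-298, -306))), -1) = Pow(Add(Mul(-307, Rational(1, 186)), Mul(2, -306, -604)), -1) = Pow(Add(Rational(-307, 186), 369648), -1) = Pow(Rational(68754221, 186), -1) = Rational(186, 68754221)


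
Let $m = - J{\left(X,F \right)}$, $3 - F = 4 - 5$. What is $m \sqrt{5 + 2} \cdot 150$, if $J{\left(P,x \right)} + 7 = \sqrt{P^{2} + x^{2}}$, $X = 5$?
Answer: $150 \sqrt{7} \left(7 - \sqrt{41}\right) \approx 236.88$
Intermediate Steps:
$F = 4$ ($F = 3 - \left(4 - 5\right) = 3 - -1 = 3 + 1 = 4$)
$J{\left(P,x \right)} = -7 + \sqrt{P^{2} + x^{2}}$
$m = 7 - \sqrt{41}$ ($m = - (-7 + \sqrt{5^{2} + 4^{2}}) = - (-7 + \sqrt{25 + 16}) = - (-7 + \sqrt{41}) = 7 - \sqrt{41} \approx 0.59688$)
$m \sqrt{5 + 2} \cdot 150 = \left(7 - \sqrt{41}\right) \sqrt{5 + 2} \cdot 150 = \left(7 - \sqrt{41}\right) \sqrt{7} \cdot 150 = \sqrt{7} \left(7 - \sqrt{41}\right) 150 = 150 \sqrt{7} \left(7 - \sqrt{41}\right)$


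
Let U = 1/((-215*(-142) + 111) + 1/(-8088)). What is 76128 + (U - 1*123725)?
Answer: -11795698291891/247824407 ≈ -47597.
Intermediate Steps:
U = 8088/247824407 (U = 1/((30530 + 111) - 1/8088) = 1/(30641 - 1/8088) = 1/(247824407/8088) = 8088/247824407 ≈ 3.2636e-5)
76128 + (U - 1*123725) = 76128 + (8088/247824407 - 1*123725) = 76128 + (8088/247824407 - 123725) = 76128 - 30662074747987/247824407 = -11795698291891/247824407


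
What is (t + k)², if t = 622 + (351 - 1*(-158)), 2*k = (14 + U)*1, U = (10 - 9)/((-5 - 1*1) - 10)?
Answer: 1326052225/1024 ≈ 1.2950e+6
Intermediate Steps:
U = -1/16 (U = 1/((-5 - 1) - 10) = 1/(-6 - 10) = 1/(-16) = 1*(-1/16) = -1/16 ≈ -0.062500)
k = 223/32 (k = ((14 - 1/16)*1)/2 = ((223/16)*1)/2 = (½)*(223/16) = 223/32 ≈ 6.9688)
t = 1131 (t = 622 + (351 + 158) = 622 + 509 = 1131)
(t + k)² = (1131 + 223/32)² = (36415/32)² = 1326052225/1024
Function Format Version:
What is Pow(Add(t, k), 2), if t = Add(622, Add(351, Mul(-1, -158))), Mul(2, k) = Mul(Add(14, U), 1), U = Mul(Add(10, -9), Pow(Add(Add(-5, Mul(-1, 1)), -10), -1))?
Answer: Rational(1326052225, 1024) ≈ 1.2950e+6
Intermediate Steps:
U = Rational(-1, 16) (U = Mul(1, Pow(Add(Add(-5, -1), -10), -1)) = Mul(1, Pow(Add(-6, -10), -1)) = Mul(1, Pow(-16, -1)) = Mul(1, Rational(-1, 16)) = Rational(-1, 16) ≈ -0.062500)
k = Rational(223, 32) (k = Mul(Rational(1, 2), Mul(Add(14, Rational(-1, 16)), 1)) = Mul(Rational(1, 2), Mul(Rational(223, 16), 1)) = Mul(Rational(1, 2), Rational(223, 16)) = Rational(223, 32) ≈ 6.9688)
t = 1131 (t = Add(622, Add(351, 158)) = Add(622, 509) = 1131)
Pow(Add(t, k), 2) = Pow(Add(1131, Rational(223, 32)), 2) = Pow(Rational(36415, 32), 2) = Rational(1326052225, 1024)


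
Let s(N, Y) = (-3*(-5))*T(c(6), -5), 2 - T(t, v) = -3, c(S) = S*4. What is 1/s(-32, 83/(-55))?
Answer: 1/75 ≈ 0.013333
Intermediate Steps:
c(S) = 4*S
T(t, v) = 5 (T(t, v) = 2 - 1*(-3) = 2 + 3 = 5)
s(N, Y) = 75 (s(N, Y) = -3*(-5)*5 = 15*5 = 75)
1/s(-32, 83/(-55)) = 1/75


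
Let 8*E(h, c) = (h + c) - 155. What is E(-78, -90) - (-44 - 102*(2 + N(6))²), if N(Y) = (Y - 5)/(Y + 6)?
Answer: 1339/3 ≈ 446.33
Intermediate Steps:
N(Y) = (-5 + Y)/(6 + Y)
E(h, c) = -155/8 + c/8 + h/8 (E(h, c) = ((h + c) - 155)/8 = ((c + h) - 155)/8 = (-155 + c + h)/8 = -155/8 + c/8 + h/8)
E(-78, -90) - (-44 - 102*(2 + N(6))²) = (-155/8 + (⅛)*(-90) + (⅛)*(-78)) - (-44 - 102*(2 + (-5 + 6)/(6 + 6))²) = (-155/8 - 45/4 - 39/4) - (-44 - 102*(2 + 1/12)²) = -323/8 - (-44 - 102*(2 + (1/12)*1)²) = -323/8 - (-44 - 102*(2 + 1/12)²) = -323/8 - (-44 - 102*(25/12)²) = -323/8 - (-44 - 102*625/144) = -323/8 - (-44 - 10625/24) = -323/8 - 1*(-11681/24) = -323/8 + 11681/24 = 1339/3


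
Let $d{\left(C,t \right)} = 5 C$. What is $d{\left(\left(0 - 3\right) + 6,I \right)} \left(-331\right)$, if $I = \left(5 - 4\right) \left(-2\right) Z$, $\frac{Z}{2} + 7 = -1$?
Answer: $-4965$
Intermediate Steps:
$Z = -16$ ($Z = -14 + 2 \left(-1\right) = -14 - 2 = -16$)
$I = 32$ ($I = \left(5 - 4\right) \left(-2\right) \left(-16\right) = 1 \left(-2\right) \left(-16\right) = \left(-2\right) \left(-16\right) = 32$)
$d{\left(\left(0 - 3\right) + 6,I \right)} \left(-331\right) = 5 \left(\left(0 - 3\right) + 6\right) \left(-331\right) = 5 \left(-3 + 6\right) \left(-331\right) = 5 \cdot 3 \left(-331\right) = 15 \left(-331\right) = -4965$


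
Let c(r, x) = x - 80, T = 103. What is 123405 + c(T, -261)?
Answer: 123064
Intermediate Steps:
c(r, x) = -80 + x
123405 + c(T, -261) = 123405 + (-80 - 261) = 123405 - 341 = 123064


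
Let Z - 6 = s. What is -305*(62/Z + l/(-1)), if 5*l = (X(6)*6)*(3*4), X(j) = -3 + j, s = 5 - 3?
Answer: 43249/4 ≈ 10812.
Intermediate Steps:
s = 2
l = 216/5 (l = (((-3 + 6)*6)*(3*4))/5 = ((3*6)*12)/5 = (18*12)/5 = (⅕)*216 = 216/5 ≈ 43.200)
Z = 8 (Z = 6 + 2 = 8)
-305*(62/Z + l/(-1)) = -305*(62/8 + (216/5)/(-1)) = -305*(62*(⅛) + (216/5)*(-1)) = -305*(31/4 - 216/5) = -305*(-709/20) = 43249/4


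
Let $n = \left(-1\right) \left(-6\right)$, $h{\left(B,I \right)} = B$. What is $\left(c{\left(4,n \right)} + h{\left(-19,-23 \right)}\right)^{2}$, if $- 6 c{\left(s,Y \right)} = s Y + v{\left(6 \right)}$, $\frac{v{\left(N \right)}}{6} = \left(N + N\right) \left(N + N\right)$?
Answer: $27889$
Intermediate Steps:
$v{\left(N \right)} = 24 N^{2}$ ($v{\left(N \right)} = 6 \left(N + N\right) \left(N + N\right) = 6 \cdot 2 N 2 N = 6 \cdot 4 N^{2} = 24 N^{2}$)
$n = 6$
$c{\left(s,Y \right)} = -144 - \frac{Y s}{6}$ ($c{\left(s,Y \right)} = - \frac{s Y + 24 \cdot 6^{2}}{6} = - \frac{Y s + 24 \cdot 36}{6} = - \frac{Y s + 864}{6} = - \frac{864 + Y s}{6} = -144 - \frac{Y s}{6}$)
$\left(c{\left(4,n \right)} + h{\left(-19,-23 \right)}\right)^{2} = \left(\left(-144 - 1 \cdot 4\right) - 19\right)^{2} = \left(\left(-144 - 4\right) - 19\right)^{2} = \left(-148 - 19\right)^{2} = \left(-167\right)^{2} = 27889$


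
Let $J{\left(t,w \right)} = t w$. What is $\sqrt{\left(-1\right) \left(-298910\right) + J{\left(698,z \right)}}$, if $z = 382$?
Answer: $\sqrt{565546} \approx 752.03$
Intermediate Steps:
$\sqrt{\left(-1\right) \left(-298910\right) + J{\left(698,z \right)}} = \sqrt{\left(-1\right) \left(-298910\right) + 698 \cdot 382} = \sqrt{298910 + 266636} = \sqrt{565546}$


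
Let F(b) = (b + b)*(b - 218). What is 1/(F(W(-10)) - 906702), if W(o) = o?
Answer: -1/902142 ≈ -1.1085e-6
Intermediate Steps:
F(b) = 2*b*(-218 + b) (F(b) = (2*b)*(-218 + b) = 2*b*(-218 + b))
1/(F(W(-10)) - 906702) = 1/(2*(-10)*(-218 - 10) - 906702) = 1/(2*(-10)*(-228) - 906702) = 1/(4560 - 906702) = 1/(-902142) = -1/902142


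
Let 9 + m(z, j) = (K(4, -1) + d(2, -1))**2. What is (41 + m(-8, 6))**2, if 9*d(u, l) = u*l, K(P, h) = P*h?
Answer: 16289296/6561 ≈ 2482.7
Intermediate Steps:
d(u, l) = l*u/9 (d(u, l) = (u*l)/9 = (l*u)/9 = l*u/9)
m(z, j) = 715/81 (m(z, j) = -9 + (4*(-1) + (1/9)*(-1)*2)**2 = -9 + (-4 - 2/9)**2 = -9 + (-38/9)**2 = -9 + 1444/81 = 715/81)
(41 + m(-8, 6))**2 = (41 + 715/81)**2 = (4036/81)**2 = 16289296/6561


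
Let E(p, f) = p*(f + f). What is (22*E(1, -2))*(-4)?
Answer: 352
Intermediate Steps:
E(p, f) = 2*f*p (E(p, f) = p*(2*f) = 2*f*p)
(22*E(1, -2))*(-4) = (22*(2*(-2)*1))*(-4) = (22*(-4))*(-4) = -88*(-4) = 352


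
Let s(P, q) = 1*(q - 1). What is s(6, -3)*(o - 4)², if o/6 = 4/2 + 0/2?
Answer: -256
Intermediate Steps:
s(P, q) = -1 + q (s(P, q) = 1*(-1 + q) = -1 + q)
o = 12 (o = 6*(4/2 + 0/2) = 6*(4*(½) + 0*(½)) = 6*(2 + 0) = 6*2 = 12)
s(6, -3)*(o - 4)² = (-1 - 3)*(12 - 4)² = -4*8² = -4*64 = -256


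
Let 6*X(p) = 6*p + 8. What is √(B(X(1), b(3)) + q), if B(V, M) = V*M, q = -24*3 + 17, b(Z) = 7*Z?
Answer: I*√6 ≈ 2.4495*I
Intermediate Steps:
X(p) = 4/3 + p (X(p) = (6*p + 8)/6 = (8 + 6*p)/6 = 4/3 + p)
q = -55 (q = -72 + 17 = -55)
B(V, M) = M*V
√(B(X(1), b(3)) + q) = √((7*3)*(4/3 + 1) - 55) = √(21*(7/3) - 55) = √(49 - 55) = √(-6) = I*√6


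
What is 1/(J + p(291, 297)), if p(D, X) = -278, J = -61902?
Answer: -1/62180 ≈ -1.6082e-5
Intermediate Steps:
1/(J + p(291, 297)) = 1/(-61902 - 278) = 1/(-62180) = -1/62180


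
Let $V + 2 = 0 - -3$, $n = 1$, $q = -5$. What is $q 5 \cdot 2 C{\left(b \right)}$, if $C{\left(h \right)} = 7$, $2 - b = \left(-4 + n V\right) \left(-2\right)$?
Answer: $-350$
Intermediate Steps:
$V = 1$ ($V = -2 + \left(0 - -3\right) = -2 + \left(0 + 3\right) = -2 + 3 = 1$)
$b = -4$ ($b = 2 - \left(-4 + 1 \cdot 1\right) \left(-2\right) = 2 - \left(-4 + 1\right) \left(-2\right) = 2 - \left(-3\right) \left(-2\right) = 2 - 6 = -4$)
$q 5 \cdot 2 C{\left(b \right)} = \left(-5\right) 5 \cdot 2 \cdot 7 = \left(-25\right) 2 \cdot 7 = \left(-50\right) 7 = -350$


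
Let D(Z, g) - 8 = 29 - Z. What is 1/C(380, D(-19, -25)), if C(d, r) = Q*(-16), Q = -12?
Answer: 1/192 ≈ 0.0052083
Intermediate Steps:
D(Z, g) = 37 - Z (D(Z, g) = 8 + (29 - Z) = 37 - Z)
C(d, r) = 192 (C(d, r) = -12*(-16) = 192)
1/C(380, D(-19, -25)) = 1/192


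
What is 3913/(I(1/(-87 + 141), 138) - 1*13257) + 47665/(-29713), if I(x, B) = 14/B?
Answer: -51622835651/27179253638 ≈ -1.8993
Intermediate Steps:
3913/(I(1/(-87 + 141), 138) - 1*13257) + 47665/(-29713) = 3913/(14/138 - 1*13257) + 47665/(-29713) = 3913/(14*(1/138) - 13257) + 47665*(-1/29713) = 3913/(7/69 - 13257) - 47665/29713 = 3913/(-914726/69) - 47665/29713 = 3913*(-69/914726) - 47665/29713 = -269997/914726 - 47665/29713 = -51622835651/27179253638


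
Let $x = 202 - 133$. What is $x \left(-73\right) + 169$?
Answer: $-4868$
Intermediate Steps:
$x = 69$ ($x = 202 - 133 = 69$)
$x \left(-73\right) + 169 = 69 \left(-73\right) + 169 = -5037 + 169 = -4868$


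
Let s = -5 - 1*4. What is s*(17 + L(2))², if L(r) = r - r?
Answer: -2601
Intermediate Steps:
L(r) = 0
s = -9 (s = -5 - 4 = -9)
s*(17 + L(2))² = -9*(17 + 0)² = -9*17² = -9*289 = -2601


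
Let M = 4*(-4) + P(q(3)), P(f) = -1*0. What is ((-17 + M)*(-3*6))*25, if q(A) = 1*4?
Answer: 14850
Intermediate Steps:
q(A) = 4
P(f) = 0
M = -16 (M = 4*(-4) + 0 = -16 + 0 = -16)
((-17 + M)*(-3*6))*25 = ((-17 - 16)*(-3*6))*25 = -33*(-18)*25 = 594*25 = 14850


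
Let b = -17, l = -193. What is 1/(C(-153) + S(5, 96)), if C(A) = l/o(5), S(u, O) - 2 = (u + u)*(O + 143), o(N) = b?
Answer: 17/40857 ≈ 0.00041609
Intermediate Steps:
o(N) = -17
S(u, O) = 2 + 2*u*(143 + O) (S(u, O) = 2 + (u + u)*(O + 143) = 2 + (2*u)*(143 + O) = 2 + 2*u*(143 + O))
C(A) = 193/17 (C(A) = -193/(-17) = -193*(-1/17) = 193/17)
1/(C(-153) + S(5, 96)) = 1/(193/17 + (2 + 286*5 + 2*96*5)) = 1/(193/17 + (2 + 1430 + 960)) = 1/(193/17 + 2392) = 1/(40857/17) = 17/40857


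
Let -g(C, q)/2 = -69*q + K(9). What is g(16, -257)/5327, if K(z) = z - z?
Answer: -35466/5327 ≈ -6.6578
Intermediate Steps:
K(z) = 0
g(C, q) = 138*q (g(C, q) = -2*(-69*q + 0) = -(-138)*q = 138*q)
g(16, -257)/5327 = (138*(-257))/5327 = -35466*1/5327 = -35466/5327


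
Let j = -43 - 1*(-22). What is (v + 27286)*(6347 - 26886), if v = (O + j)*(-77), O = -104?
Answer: -758115029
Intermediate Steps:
j = -21 (j = -43 + 22 = -21)
v = 9625 (v = (-104 - 21)*(-77) = -125*(-77) = 9625)
(v + 27286)*(6347 - 26886) = (9625 + 27286)*(6347 - 26886) = 36911*(-20539) = -758115029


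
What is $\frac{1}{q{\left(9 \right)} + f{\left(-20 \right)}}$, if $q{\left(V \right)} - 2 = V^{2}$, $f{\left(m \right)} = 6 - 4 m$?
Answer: $\frac{1}{169} \approx 0.0059172$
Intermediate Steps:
$q{\left(V \right)} = 2 + V^{2}$
$\frac{1}{q{\left(9 \right)} + f{\left(-20 \right)}} = \frac{1}{\left(2 + 9^{2}\right) + \left(6 - -80\right)} = \frac{1}{\left(2 + 81\right) + \left(6 + 80\right)} = \frac{1}{83 + 86} = \frac{1}{169}$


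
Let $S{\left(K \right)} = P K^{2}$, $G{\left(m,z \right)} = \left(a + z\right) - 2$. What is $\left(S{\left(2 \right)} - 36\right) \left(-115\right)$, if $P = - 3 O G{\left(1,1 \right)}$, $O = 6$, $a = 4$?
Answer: $28980$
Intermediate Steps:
$G{\left(m,z \right)} = 2 + z$ ($G{\left(m,z \right)} = \left(4 + z\right) - 2 = 2 + z$)
$P = -54$ ($P = \left(-3\right) 6 \left(2 + 1\right) = \left(-18\right) 3 = -54$)
$S{\left(K \right)} = - 54 K^{2}$
$\left(S{\left(2 \right)} - 36\right) \left(-115\right) = \left(- 54 \cdot 2^{2} - 36\right) \left(-115\right) = \left(\left(-54\right) 4 - 36\right) \left(-115\right) = \left(-216 - 36\right) \left(-115\right) = \left(-252\right) \left(-115\right) = 28980$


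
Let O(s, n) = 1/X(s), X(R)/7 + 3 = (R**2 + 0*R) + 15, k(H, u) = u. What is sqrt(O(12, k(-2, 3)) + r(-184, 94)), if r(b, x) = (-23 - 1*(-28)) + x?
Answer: sqrt(29513757)/546 ≈ 9.9499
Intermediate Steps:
X(R) = 84 + 7*R**2 (X(R) = -21 + 7*((R**2 + 0*R) + 15) = -21 + 7*((R**2 + 0) + 15) = -21 + 7*(R**2 + 15) = -21 + 7*(15 + R**2) = -21 + (105 + 7*R**2) = 84 + 7*R**2)
r(b, x) = 5 + x (r(b, x) = (-23 + 28) + x = 5 + x)
O(s, n) = 1/(84 + 7*s**2)
sqrt(O(12, k(-2, 3)) + r(-184, 94)) = sqrt(1/(7*(12 + 12**2)) + (5 + 94)) = sqrt(1/(7*(12 + 144)) + 99) = sqrt((1/7)/156 + 99) = sqrt((1/7)*(1/156) + 99) = sqrt(1/1092 + 99) = sqrt(108109/1092) = sqrt(29513757)/546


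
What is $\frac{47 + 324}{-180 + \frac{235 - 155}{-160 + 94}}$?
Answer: $- \frac{12243}{5980} \approx -2.0473$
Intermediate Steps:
$\frac{47 + 324}{-180 + \frac{235 - 155}{-160 + 94}} = \frac{371}{-180 + \frac{80}{-66}} = \frac{371}{-180 + 80 \left(- \frac{1}{66}\right)} = \frac{371}{-180 - \frac{40}{33}} = \frac{371}{- \frac{5980}{33}} = 371 \left(- \frac{33}{5980}\right) = - \frac{12243}{5980}$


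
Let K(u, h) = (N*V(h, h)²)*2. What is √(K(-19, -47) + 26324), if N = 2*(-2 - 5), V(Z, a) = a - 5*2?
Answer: 2*I*√16162 ≈ 254.26*I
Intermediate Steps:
V(Z, a) = -10 + a (V(Z, a) = a - 10 = -10 + a)
N = -14 (N = 2*(-7) = -14)
K(u, h) = -28*(-10 + h)² (K(u, h) = -14*(-10 + h)²*2 = -28*(-10 + h)²)
√(K(-19, -47) + 26324) = √(-28*(-10 - 47)² + 26324) = √(-28*(-57)² + 26324) = √(-28*3249 + 26324) = √(-90972 + 26324) = √(-64648) = 2*I*√16162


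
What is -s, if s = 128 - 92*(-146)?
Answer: -13560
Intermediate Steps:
s = 13560 (s = 128 + 13432 = 13560)
-s = -1*13560 = -13560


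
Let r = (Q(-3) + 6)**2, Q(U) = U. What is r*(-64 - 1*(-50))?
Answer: -126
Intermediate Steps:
r = 9 (r = (-3 + 6)**2 = 3**2 = 9)
r*(-64 - 1*(-50)) = 9*(-64 - 1*(-50)) = 9*(-64 + 50) = 9*(-14) = -126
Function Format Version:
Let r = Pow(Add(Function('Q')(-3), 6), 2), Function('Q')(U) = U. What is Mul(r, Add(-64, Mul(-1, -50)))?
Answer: -126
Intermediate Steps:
r = 9 (r = Pow(Add(-3, 6), 2) = Pow(3, 2) = 9)
Mul(r, Add(-64, Mul(-1, -50))) = Mul(9, Add(-64, Mul(-1, -50))) = Mul(9, Add(-64, 50)) = Mul(9, -14) = -126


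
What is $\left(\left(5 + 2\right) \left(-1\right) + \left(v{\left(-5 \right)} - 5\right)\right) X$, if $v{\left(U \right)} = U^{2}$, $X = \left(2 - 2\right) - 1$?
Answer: $-13$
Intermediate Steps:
$X = -1$ ($X = 0 - 1 = -1$)
$\left(\left(5 + 2\right) \left(-1\right) + \left(v{\left(-5 \right)} - 5\right)\right) X = \left(\left(5 + 2\right) \left(-1\right) + \left(\left(-5\right)^{2} - 5\right)\right) \left(-1\right) = \left(7 \left(-1\right) + \left(25 - 5\right)\right) \left(-1\right) = \left(-7 + 20\right) \left(-1\right) = 13 \left(-1\right) = -13$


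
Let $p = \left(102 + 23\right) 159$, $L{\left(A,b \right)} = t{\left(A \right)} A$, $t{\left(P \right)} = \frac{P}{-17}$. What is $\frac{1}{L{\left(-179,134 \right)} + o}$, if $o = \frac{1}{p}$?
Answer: $- \frac{337875}{636814858} \approx -0.00053057$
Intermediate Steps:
$t{\left(P \right)} = - \frac{P}{17}$ ($t{\left(P \right)} = P \left(- \frac{1}{17}\right) = - \frac{P}{17}$)
$L{\left(A,b \right)} = - \frac{A^{2}}{17}$ ($L{\left(A,b \right)} = - \frac{A}{17} A = - \frac{A^{2}}{17}$)
$p = 19875$ ($p = 125 \cdot 159 = 19875$)
$o = \frac{1}{19875} \approx 5.0314 \cdot 10^{-5}$
$\frac{1}{L{\left(-179,134 \right)} + o} = \frac{1}{- \frac{\left(-179\right)^{2}}{17} + \frac{1}{19875}} = \frac{1}{\left(- \frac{1}{17}\right) 32041 + \frac{1}{19875}} = \frac{1}{- \frac{32041}{17} + \frac{1}{19875}} = \frac{1}{- \frac{636814858}{337875}} = - \frac{337875}{636814858}$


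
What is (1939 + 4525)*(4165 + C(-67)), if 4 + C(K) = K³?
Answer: -1917235328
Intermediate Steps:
C(K) = -4 + K³
(1939 + 4525)*(4165 + C(-67)) = (1939 + 4525)*(4165 + (-4 + (-67)³)) = 6464*(4165 + (-4 - 300763)) = 6464*(4165 - 300767) = 6464*(-296602) = -1917235328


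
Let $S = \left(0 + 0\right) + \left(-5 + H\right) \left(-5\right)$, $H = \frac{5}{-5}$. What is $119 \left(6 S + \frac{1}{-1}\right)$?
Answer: $21301$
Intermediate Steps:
$H = -1$ ($H = 5 \left(- \frac{1}{5}\right) = -1$)
$S = 30$ ($S = \left(0 + 0\right) + \left(-5 - 1\right) \left(-5\right) = 0 - -30 = 0 + 30 = 30$)
$119 \left(6 S + \frac{1}{-1}\right) = 119 \left(6 \cdot 30 + \frac{1}{-1}\right) = 119 \left(180 - 1\right) = 119 \cdot 179 = 21301$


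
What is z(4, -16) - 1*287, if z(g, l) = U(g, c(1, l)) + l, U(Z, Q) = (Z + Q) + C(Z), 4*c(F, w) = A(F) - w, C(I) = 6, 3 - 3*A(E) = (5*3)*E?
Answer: -290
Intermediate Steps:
A(E) = 1 - 5*E (A(E) = 1 - 5*3*E/3 = 1 - 5*E)
c(F, w) = ¼ - 5*F/4 - w/4 (c(F, w) = ((1 - 5*F) - w)/4 = (1 - w - 5*F)/4 = ¼ - 5*F/4 - w/4)
U(Z, Q) = 6 + Q + Z (U(Z, Q) = (Z + Q) + 6 = (Q + Z) + 6 = 6 + Q + Z)
z(g, l) = 5 + g + 3*l/4 (z(g, l) = (6 + (¼ - 5/4*1 - l/4) + g) + l = (6 + (¼ - 5/4 - l/4) + g) + l = (6 + (-1 - l/4) + g) + l = (5 + g - l/4) + l = 5 + g + 3*l/4)
z(4, -16) - 1*287 = (5 + 4 + (¾)*(-16)) - 1*287 = (5 + 4 - 12) - 287 = -3 - 287 = -290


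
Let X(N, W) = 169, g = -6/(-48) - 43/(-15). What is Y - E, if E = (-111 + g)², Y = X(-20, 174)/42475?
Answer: -57082140167/4893120 ≈ -11666.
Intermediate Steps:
g = 359/120 (g = -6*(-1/48) - 43*(-1/15) = ⅛ + 43/15 = 359/120 ≈ 2.9917)
Y = 169/42475 ≈ 0.0039788
E = 167987521/14400 (E = (-111 + 359/120)² = (-12961/120)² = 167987521/14400 ≈ 11666.)
Y - E = 169/42475 - 1*167987521/14400 = 169/42475 - 167987521/14400 = -57082140167/4893120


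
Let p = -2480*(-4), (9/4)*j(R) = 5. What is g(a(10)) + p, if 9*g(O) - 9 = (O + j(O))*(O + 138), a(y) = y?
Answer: 819881/81 ≈ 10122.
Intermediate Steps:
j(R) = 20/9 (j(R) = (4/9)*5 = 20/9)
p = 9920
g(O) = 1 + (138 + O)*(20/9 + O)/9 (g(O) = 1 + ((O + 20/9)*(O + 138))/9 = 1 + ((20/9 + O)*(138 + O))/9 = 1 + ((138 + O)*(20/9 + O))/9 = 1 + (138 + O)*(20/9 + O)/9)
g(a(10)) + p = (947/27 + (1/9)*10**2 + (1262/81)*10) + 9920 = (947/27 + (1/9)*100 + 12620/81) + 9920 = (947/27 + 100/9 + 12620/81) + 9920 = 16361/81 + 9920 = 819881/81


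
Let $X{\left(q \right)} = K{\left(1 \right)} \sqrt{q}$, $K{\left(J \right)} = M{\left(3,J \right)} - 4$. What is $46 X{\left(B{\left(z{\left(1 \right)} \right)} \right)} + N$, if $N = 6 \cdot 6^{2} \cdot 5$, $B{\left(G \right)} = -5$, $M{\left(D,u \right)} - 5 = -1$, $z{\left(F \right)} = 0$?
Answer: $1080$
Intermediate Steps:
$M{\left(D,u \right)} = 4$ ($M{\left(D,u \right)} = 5 - 1 = 4$)
$K{\left(J \right)} = 0$ ($K{\left(J \right)} = 4 - 4 = 0$)
$N = 1080$ ($N = 6 \cdot 36 \cdot 5 = 216 \cdot 5 = 1080$)
$X{\left(q \right)} = 0$ ($X{\left(q \right)} = 0 \sqrt{q} = 0$)
$46 X{\left(B{\left(z{\left(1 \right)} \right)} \right)} + N = 46 \cdot 0 + 1080 = 0 + 1080 = 1080$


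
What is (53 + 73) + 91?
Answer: 217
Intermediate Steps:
(53 + 73) + 91 = 126 + 91 = 217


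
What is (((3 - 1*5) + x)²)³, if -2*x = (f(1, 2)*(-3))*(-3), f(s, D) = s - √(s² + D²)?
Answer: 10321381 - 4614948*√5 ≈ 2043.6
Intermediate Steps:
f(s, D) = s - √(D² + s²)
x = -9/2 + 9*√5/2 (x = -(1 - √(2² + 1²))*(-3)*(-3)/2 = -(1 - √(4 + 1))*(-3)*(-3)/2 = -(1 - √5)*(-3)*(-3)/2 = -(-3 + 3*√5)*(-3)/2 = -(9 - 9*√5)/2 = -9/2 + 9*√5/2 ≈ 5.5623)
(((3 - 1*5) + x)²)³ = (((3 - 1*5) + (-9/2 + 9*√5/2))²)³ = (((3 - 5) + (-9/2 + 9*√5/2))²)³ = ((-2 + (-9/2 + 9*√5/2))²)³ = ((-13/2 + 9*√5/2)²)³ = (-13/2 + 9*√5/2)⁶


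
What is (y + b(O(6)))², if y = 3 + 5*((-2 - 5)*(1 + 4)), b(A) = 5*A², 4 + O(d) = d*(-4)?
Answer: 14047504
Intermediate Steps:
O(d) = -4 - 4*d (O(d) = -4 + d*(-4) = -4 - 4*d)
y = -172 (y = 3 + 5*(-7*5) = 3 + 5*(-35) = 3 - 175 = -172)
(y + b(O(6)))² = (-172 + 5*(-4 - 4*6)²)² = (-172 + 5*(-4 - 24)²)² = (-172 + 5*(-28)²)² = (-172 + 5*784)² = (-172 + 3920)² = 3748² = 14047504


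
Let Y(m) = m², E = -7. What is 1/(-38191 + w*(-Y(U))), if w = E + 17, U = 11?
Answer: -1/39401 ≈ -2.5380e-5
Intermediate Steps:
w = 10 (w = -7 + 17 = 10)
1/(-38191 + w*(-Y(U))) = 1/(-38191 + 10*(-1*11²)) = 1/(-38191 + 10*(-1*121)) = 1/(-38191 + 10*(-121)) = 1/(-38191 - 1210) = 1/(-39401) = -1/39401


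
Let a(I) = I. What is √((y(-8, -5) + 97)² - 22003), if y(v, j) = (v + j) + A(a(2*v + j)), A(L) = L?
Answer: I*√18034 ≈ 134.29*I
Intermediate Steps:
y(v, j) = 2*j + 3*v (y(v, j) = (v + j) + (2*v + j) = (j + v) + (j + 2*v) = 2*j + 3*v)
√((y(-8, -5) + 97)² - 22003) = √(((2*(-5) + 3*(-8)) + 97)² - 22003) = √(((-10 - 24) + 97)² - 22003) = √((-34 + 97)² - 22003) = √(63² - 22003) = √(3969 - 22003) = √(-18034) = I*√18034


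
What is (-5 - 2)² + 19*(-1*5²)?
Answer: -426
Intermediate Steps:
(-5 - 2)² + 19*(-1*5²) = (-7)² + 19*(-1*25) = 49 + 19*(-25) = 49 - 475 = -426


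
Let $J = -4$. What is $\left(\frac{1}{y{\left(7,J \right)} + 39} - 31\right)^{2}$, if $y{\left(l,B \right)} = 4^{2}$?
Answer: $\frac{2903616}{3025} \approx 959.87$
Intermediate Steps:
$y{\left(l,B \right)} = 16$
$\left(\frac{1}{y{\left(7,J \right)} + 39} - 31\right)^{2} = \left(\frac{1}{16 + 39} - 31\right)^{2} = \left(\frac{1}{55} - 31\right)^{2} = \left(- \frac{1704}{55}\right)^{2} = \frac{2903616}{3025}$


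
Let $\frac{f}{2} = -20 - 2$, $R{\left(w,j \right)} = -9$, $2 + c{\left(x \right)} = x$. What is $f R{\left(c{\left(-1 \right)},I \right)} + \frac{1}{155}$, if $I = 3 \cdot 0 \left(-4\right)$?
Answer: $\frac{61381}{155} \approx 396.01$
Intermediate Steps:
$c{\left(x \right)} = -2 + x$
$I = 0$ ($I = 0 \left(-4\right) = 0$)
$f = -44$ ($f = 2 \left(-20 - 2\right) = 2 \left(-22\right) = -44$)
$f R{\left(c{\left(-1 \right)},I \right)} + \frac{1}{155} = \left(-44\right) \left(-9\right) + \frac{1}{155} = 396 + \frac{1}{155} = \frac{61381}{155}$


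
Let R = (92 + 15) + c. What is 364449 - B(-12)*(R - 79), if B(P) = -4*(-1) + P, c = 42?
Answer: 365009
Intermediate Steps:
B(P) = 4 + P
R = 149 (R = (92 + 15) + 42 = 107 + 42 = 149)
364449 - B(-12)*(R - 79) = 364449 - (4 - 12)*(149 - 79) = 364449 - (-8)*70 = 364449 - 1*(-560) = 364449 + 560 = 365009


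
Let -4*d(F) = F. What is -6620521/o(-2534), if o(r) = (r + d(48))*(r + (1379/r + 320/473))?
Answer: -566802664373/552308903825 ≈ -1.0262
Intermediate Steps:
d(F) = -F/4
o(r) = (-12 + r)*(320/473 + r + 1379/r) (o(r) = (r - ¼*48)*(r + (1379/r + 320/473)) = (r - 12)*(r + (1379/r + 320*(1/473))) = (-12 + r)*(r + (1379/r + 320/473)) = (-12 + r)*(r + (320/473 + 1379/r)) = (-12 + r)*(320/473 + r + 1379/r))
-6620521/o(-2534) = -6620521/(648427/473 + (-2534)² - 16548/(-2534) - 5356/473*(-2534)) = -6620521/(648427/473 + 6421156 - 16548*(-1/2534) + 13572104/473) = -6620521/(648427/473 + 6421156 + 1182/181 + 13572104/473) = -6620521/552308903825/85613 = -6620521*85613/552308903825 = -566802664373/552308903825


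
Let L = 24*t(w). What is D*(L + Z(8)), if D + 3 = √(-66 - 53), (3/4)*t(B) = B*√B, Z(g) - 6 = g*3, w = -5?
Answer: -10*(3 - I*√119)*(3 - 16*I*√5) ≈ 3812.8 + 1400.6*I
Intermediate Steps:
Z(g) = 6 + 3*g (Z(g) = 6 + g*3 = 6 + 3*g)
t(B) = 4*B^(3/2)/3 (t(B) = 4*(B*√B)/3 = 4*B^(3/2)/3)
D = -3 + I*√119 (D = -3 + √(-66 - 53) = -3 + √(-119) = -3 + I*√119 ≈ -3.0 + 10.909*I)
L = -160*I*√5 (L = 24*(4*(-5)^(3/2)/3) = 24*(4*(-5*I*√5)/3) = 24*(-20*I*√5/3) = -160*I*√5 ≈ -357.77*I)
D*(L + Z(8)) = (-3 + I*√119)*(-160*I*√5 + (6 + 3*8)) = (-3 + I*√119)*(-160*I*√5 + (6 + 24)) = (-3 + I*√119)*(-160*I*√5 + 30) = (-3 + I*√119)*(30 - 160*I*√5)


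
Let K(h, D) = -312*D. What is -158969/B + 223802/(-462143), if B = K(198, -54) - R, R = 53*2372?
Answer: 49101534431/50312584124 ≈ 0.97593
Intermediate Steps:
R = 125716
B = -108868 (B = -312*(-54) - 1*125716 = 16848 - 125716 = -108868)
-158969/B + 223802/(-462143) = -158969/(-108868) + 223802/(-462143) = -158969*(-1/108868) + 223802*(-1/462143) = 158969/108868 - 223802/462143 = 49101534431/50312584124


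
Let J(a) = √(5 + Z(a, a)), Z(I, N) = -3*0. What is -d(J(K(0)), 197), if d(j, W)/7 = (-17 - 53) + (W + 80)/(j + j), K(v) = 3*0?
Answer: 490 - 1939*√5/10 ≈ 56.426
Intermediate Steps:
K(v) = 0
Z(I, N) = 0
J(a) = √5 (J(a) = √(5 + 0) = √5)
d(j, W) = -490 + 7*(80 + W)/(2*j) (d(j, W) = 7*((-17 - 53) + (W + 80)/(j + j)) = 7*(-70 + (80 + W)/((2*j))) = 7*(-70 + (80 + W)*(1/(2*j))) = 7*(-70 + (80 + W)/(2*j)) = -490 + 7*(80 + W)/(2*j))
-d(J(K(0)), 197) = -7*(80 + 197 - 140*√5)/(2*(√5)) = -7*√5/5*(277 - 140*√5)/2 = -7*√5*(277 - 140*√5)/10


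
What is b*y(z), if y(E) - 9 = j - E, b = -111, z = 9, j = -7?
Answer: 777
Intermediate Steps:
y(E) = 2 - E (y(E) = 9 + (-7 - E) = 2 - E)
b*y(z) = -111*(2 - 1*9) = -111*(2 - 9) = -111*(-7) = 777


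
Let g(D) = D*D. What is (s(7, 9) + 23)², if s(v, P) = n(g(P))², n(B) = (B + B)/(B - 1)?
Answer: 1880176321/2560000 ≈ 734.44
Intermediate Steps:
g(D) = D²
n(B) = 2*B/(-1 + B) (n(B) = (2*B)/(-1 + B) = 2*B/(-1 + B))
s(v, P) = 4*P⁴/(-1 + P²)² (s(v, P) = (2*P²/(-1 + P²))² = 4*P⁴/(-1 + P²)²)
(s(7, 9) + 23)² = (4*9⁴/(-1 + 9²)² + 23)² = (4*6561/(-1 + 81)² + 23)² = (4*6561/80² + 23)² = (4*6561*(1/6400) + 23)² = (6561/1600 + 23)² = (43361/1600)² = 1880176321/2560000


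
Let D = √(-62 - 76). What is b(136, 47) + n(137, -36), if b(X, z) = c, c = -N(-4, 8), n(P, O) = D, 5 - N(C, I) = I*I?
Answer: 59 + I*√138 ≈ 59.0 + 11.747*I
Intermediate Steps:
N(C, I) = 5 - I² (N(C, I) = 5 - I*I = 5 - I²)
D = I*√138 (D = √(-138) = I*√138 ≈ 11.747*I)
n(P, O) = I*√138
c = 59 (c = -(5 - 1*8²) = -(5 - 1*64) = -(5 - 64) = -1*(-59) = 59)
b(X, z) = 59
b(136, 47) + n(137, -36) = 59 + I*√138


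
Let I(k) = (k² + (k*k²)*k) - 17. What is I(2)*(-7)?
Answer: -21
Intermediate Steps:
I(k) = -17 + k² + k⁴ (I(k) = (k² + k³*k) - 17 = (k² + k⁴) - 17 = -17 + k² + k⁴)
I(2)*(-7) = (-17 + 2² + 2⁴)*(-7) = (-17 + 4 + 16)*(-7) = 3*(-7) = -21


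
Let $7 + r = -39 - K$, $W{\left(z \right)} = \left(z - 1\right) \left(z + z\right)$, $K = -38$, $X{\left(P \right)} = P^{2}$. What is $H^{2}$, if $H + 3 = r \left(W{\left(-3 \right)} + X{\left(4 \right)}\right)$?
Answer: $104329$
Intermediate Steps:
$W{\left(z \right)} = 2 z \left(-1 + z\right)$ ($W{\left(z \right)} = \left(-1 + z\right) 2 z = 2 z \left(-1 + z\right)$)
$r = -8$ ($r = -7 - 1 = -8$)
$H = -323$ ($H = -3 - 8 \left(2 \left(-3\right) \left(-1 - 3\right) + 4^{2}\right) = -3 - 8 \left(2 \left(-3\right) \left(-4\right) + 16\right) = -3 - 8 \left(24 + 16\right) = -3 - 320 = -323$)
$H^{2} = \left(-323\right)^{2} = 104329$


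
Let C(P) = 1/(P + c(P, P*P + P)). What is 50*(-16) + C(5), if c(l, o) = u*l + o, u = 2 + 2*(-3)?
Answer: -11999/15 ≈ -799.93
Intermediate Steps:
u = -4 (u = 2 - 6 = -4)
c(l, o) = o - 4*l (c(l, o) = -4*l + o = o - 4*l)
C(P) = 1/(P**2 - 2*P) (C(P) = 1/(P + ((P*P + P) - 4*P)) = 1/(P + ((P**2 + P) - 4*P)) = 1/(P + ((P + P**2) - 4*P)) = 1/(P + (P**2 - 3*P)) = 1/(P**2 - 2*P))
50*(-16) + C(5) = 50*(-16) + 1/(5*(-2 + 5)) = -800 + (1/5)/3 = -800 + (1/5)*(1/3) = -800 + 1/15 = -11999/15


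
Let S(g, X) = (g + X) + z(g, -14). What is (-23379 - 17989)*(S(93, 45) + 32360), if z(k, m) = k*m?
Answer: -1290516128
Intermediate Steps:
S(g, X) = X - 13*g (S(g, X) = (g + X) + g*(-14) = (X + g) - 14*g = X - 13*g)
(-23379 - 17989)*(S(93, 45) + 32360) = (-23379 - 17989)*((45 - 13*93) + 32360) = -41368*((45 - 1209) + 32360) = -41368*(-1164 + 32360) = -41368*31196 = -1290516128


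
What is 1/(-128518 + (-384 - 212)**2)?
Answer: 1/226698 ≈ 4.4112e-6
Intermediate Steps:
1/(-128518 + (-384 - 212)**2) = 1/(-128518 + (-596)**2) = 1/(-128518 + 355216) = 1/226698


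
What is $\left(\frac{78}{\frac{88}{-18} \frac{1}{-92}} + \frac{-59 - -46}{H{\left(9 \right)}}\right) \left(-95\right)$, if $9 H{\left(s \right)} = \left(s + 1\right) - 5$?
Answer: $- \frac{1509417}{11} \approx -1.3722 \cdot 10^{5}$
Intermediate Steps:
$H{\left(s \right)} = - \frac{4}{9} + \frac{s}{9}$ ($H{\left(s \right)} = \frac{\left(s + 1\right) - 5}{9} = \frac{\left(1 + s\right) - 5}{9} = \frac{-4 + s}{9} = - \frac{4}{9} + \frac{s}{9}$)
$\left(\frac{78}{\frac{88}{-18} \frac{1}{-92}} + \frac{-59 - -46}{H{\left(9 \right)}}\right) \left(-95\right) = \left(\frac{78}{\frac{88}{-18} \frac{1}{-92}} + \frac{-59 - -46}{- \frac{4}{9} + \frac{1}{9} \cdot 9}\right) \left(-95\right) = \left(\frac{78}{88 \left(- \frac{1}{18}\right) \left(- \frac{1}{92}\right)} + \frac{-59 + 46}{- \frac{4}{9} + 1}\right) \left(-95\right) = \left(\frac{78}{\left(- \frac{44}{9}\right) \left(- \frac{1}{92}\right)} - \frac{13}{\frac{5}{9}}\right) \left(-95\right) = \left(\frac{78}{\frac{11}{207}} - \frac{117}{5}\right) \left(-95\right) = \left(78 \cdot \frac{207}{11} - \frac{117}{5}\right) \left(-95\right) = \left(\frac{16146}{11} - \frac{117}{5}\right) \left(-95\right) = \frac{79443}{55} \left(-95\right) = - \frac{1509417}{11}$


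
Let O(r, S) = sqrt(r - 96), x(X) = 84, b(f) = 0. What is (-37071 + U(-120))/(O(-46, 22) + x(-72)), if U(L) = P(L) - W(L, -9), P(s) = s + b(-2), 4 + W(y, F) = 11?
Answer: -1562316/3599 + 18599*I*sqrt(142)/3599 ≈ -434.1 + 61.582*I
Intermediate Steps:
W(y, F) = 7 (W(y, F) = -4 + 11 = 7)
P(s) = s (P(s) = s + 0 = s)
O(r, S) = sqrt(-96 + r)
U(L) = -7 + L (U(L) = L - 1*7 = L - 7 = -7 + L)
(-37071 + U(-120))/(O(-46, 22) + x(-72)) = (-37071 + (-7 - 120))/(sqrt(-96 - 46) + 84) = (-37071 - 127)/(sqrt(-142) + 84) = -37198/(I*sqrt(142) + 84) = -37198/(84 + I*sqrt(142))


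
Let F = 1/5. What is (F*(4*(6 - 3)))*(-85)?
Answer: -204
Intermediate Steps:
F = 1/5 ≈ 0.20000
(F*(4*(6 - 3)))*(-85) = ((4*(6 - 3))/5)*(-85) = ((4*3)/5)*(-85) = ((1/5)*12)*(-85) = (12/5)*(-85) = -204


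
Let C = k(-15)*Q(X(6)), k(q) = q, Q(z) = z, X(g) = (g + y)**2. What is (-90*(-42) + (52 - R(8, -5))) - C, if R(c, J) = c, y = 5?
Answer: 5639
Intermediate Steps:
X(g) = (5 + g)**2 (X(g) = (g + 5)**2 = (5 + g)**2)
C = -1815 (C = -15*(5 + 6)**2 = -15*11**2 = -15*121 = -1815)
(-90*(-42) + (52 - R(8, -5))) - C = (-90*(-42) + (52 - 1*8)) - 1*(-1815) = (3780 + (52 - 8)) + 1815 = (3780 + 44) + 1815 = 3824 + 1815 = 5639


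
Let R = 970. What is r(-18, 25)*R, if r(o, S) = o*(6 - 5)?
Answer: -17460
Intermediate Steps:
r(o, S) = o (r(o, S) = o*1 = o)
r(-18, 25)*R = -18*970 = -17460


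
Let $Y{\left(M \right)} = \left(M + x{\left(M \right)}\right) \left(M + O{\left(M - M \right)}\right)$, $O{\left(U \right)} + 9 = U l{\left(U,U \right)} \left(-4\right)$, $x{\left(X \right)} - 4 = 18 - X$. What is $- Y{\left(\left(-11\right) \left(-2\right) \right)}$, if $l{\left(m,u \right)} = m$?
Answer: $-286$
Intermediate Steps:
$x{\left(X \right)} = 22 - X$ ($x{\left(X \right)} = 4 - \left(-18 + X\right) = 22 - X$)
$O{\left(U \right)} = -9 - 4 U^{2}$ ($O{\left(U \right)} = -9 + U U \left(-4\right) = -9 + U^{2} \left(-4\right) = -9 - 4 U^{2}$)
$Y{\left(M \right)} = -198 + 22 M$ ($Y{\left(M \right)} = \left(M - \left(-22 + M\right)\right) \left(M - \left(9 + 4 \left(M - M\right)^{2}\right)\right) = 22 \left(M - \left(9 + 4 \cdot 0^{2}\right)\right) = 22 \left(M - 9\right) = 22 \left(-9 + M\right) = -198 + 22 M$)
$- Y{\left(\left(-11\right) \left(-2\right) \right)} = - (-198 + 22 \left(\left(-11\right) \left(-2\right)\right)) = - (-198 + 22 \cdot 22) = - (-198 + 484) = \left(-1\right) 286 = -286$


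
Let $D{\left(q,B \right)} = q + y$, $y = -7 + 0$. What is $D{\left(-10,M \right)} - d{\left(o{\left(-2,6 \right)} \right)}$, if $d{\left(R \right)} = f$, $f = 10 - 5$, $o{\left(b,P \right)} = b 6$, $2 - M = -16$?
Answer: $-22$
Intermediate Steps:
$y = -7$
$M = 18$ ($M = 2 - -16 = 2 + 16 = 18$)
$o{\left(b,P \right)} = 6 b$
$f = 5$ ($f = 10 - 5 = 5$)
$d{\left(R \right)} = 5$
$D{\left(q,B \right)} = -7 + q$ ($D{\left(q,B \right)} = q - 7 = -7 + q$)
$D{\left(-10,M \right)} - d{\left(o{\left(-2,6 \right)} \right)} = \left(-7 - 10\right) - 5 = -17 - 5 = -22$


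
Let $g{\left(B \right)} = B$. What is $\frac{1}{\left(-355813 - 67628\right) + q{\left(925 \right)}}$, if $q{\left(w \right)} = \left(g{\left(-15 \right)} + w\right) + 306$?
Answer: $- \frac{1}{422225} \approx -2.3684 \cdot 10^{-6}$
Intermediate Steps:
$q{\left(w \right)} = 291 + w$ ($q{\left(w \right)} = \left(-15 + w\right) + 306 = 291 + w$)
$\frac{1}{\left(-355813 - 67628\right) + q{\left(925 \right)}} = \frac{1}{\left(-355813 - 67628\right) + \left(291 + 925\right)} = \frac{1}{-423441 + 1216} = \frac{1}{-422225} = - \frac{1}{422225}$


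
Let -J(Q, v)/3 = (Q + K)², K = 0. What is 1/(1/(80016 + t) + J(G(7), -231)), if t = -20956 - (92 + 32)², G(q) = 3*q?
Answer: -43684/57793931 ≈ -0.00075586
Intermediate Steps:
J(Q, v) = -3*Q² (J(Q, v) = -3*(Q + 0)² = -3*Q²)
t = -36332 (t = -20956 - 1*124² = -20956 - 1*15376 = -20956 - 15376 = -36332)
1/(1/(80016 + t) + J(G(7), -231)) = 1/(1/(80016 - 36332) - 3*(3*7)²) = 1/(1/43684 - 3*21²) = 1/(1/43684 - 3*441) = 1/(1/43684 - 1323) = 1/(-57793931/43684) = -43684/57793931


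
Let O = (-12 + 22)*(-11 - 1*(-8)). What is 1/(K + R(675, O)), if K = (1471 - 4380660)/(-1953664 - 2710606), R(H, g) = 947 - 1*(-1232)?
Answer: 4664270/10167823519 ≈ 0.00045873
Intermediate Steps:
O = -30 (O = 10*(-11 + 8) = 10*(-3) = -30)
R(H, g) = 2179 (R(H, g) = 947 + 1232 = 2179)
K = 4379189/4664270 (K = -4379189/(-4664270) = -4379189*(-1/4664270) = 4379189/4664270 ≈ 0.93888)
1/(K + R(675, O)) = 1/(4379189/4664270 + 2179) = 1/(10167823519/4664270) = 4664270/10167823519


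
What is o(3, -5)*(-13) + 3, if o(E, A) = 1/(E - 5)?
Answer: 19/2 ≈ 9.5000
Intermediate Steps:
o(E, A) = 1/(-5 + E)
o(3, -5)*(-13) + 3 = -13/(-5 + 3) + 3 = -13/(-2) + 3 = -1/2*(-13) + 3 = 13/2 + 3 = 19/2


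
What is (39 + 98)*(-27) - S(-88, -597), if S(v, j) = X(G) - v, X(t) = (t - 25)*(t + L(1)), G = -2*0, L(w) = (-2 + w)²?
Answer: -3762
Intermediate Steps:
G = 0
X(t) = (1 + t)*(-25 + t) (X(t) = (t - 25)*(t + (-2 + 1)²) = (-25 + t)*(t + (-1)²) = (-25 + t)*(t + 1) = (-25 + t)*(1 + t) = (1 + t)*(-25 + t))
S(v, j) = -25 - v (S(v, j) = (-25 + 0² - 24*0) - v = (-25 + 0 + 0) - v = -25 - v)
(39 + 98)*(-27) - S(-88, -597) = (39 + 98)*(-27) - (-25 - 1*(-88)) = 137*(-27) - (-25 + 88) = -3699 - 1*63 = -3699 - 63 = -3762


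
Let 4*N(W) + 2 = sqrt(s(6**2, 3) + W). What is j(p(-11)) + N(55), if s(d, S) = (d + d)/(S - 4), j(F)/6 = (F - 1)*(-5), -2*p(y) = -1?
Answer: 29/2 + I*sqrt(17)/4 ≈ 14.5 + 1.0308*I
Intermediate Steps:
p(y) = 1/2 (p(y) = -1/2*(-1) = 1/2)
j(F) = 30 - 30*F (j(F) = 6*((F - 1)*(-5)) = 6*((-1 + F)*(-5)) = 6*(5 - 5*F) = 30 - 30*F)
s(d, S) = 2*d/(-4 + S) (s(d, S) = (2*d)/(-4 + S) = 2*d/(-4 + S))
N(W) = -1/2 + sqrt(-72 + W)/4 (N(W) = -1/2 + sqrt(2*6**2/(-4 + 3) + W)/4 = -1/2 + sqrt(2*36/(-1) + W)/4 = -1/2 + sqrt(2*36*(-1) + W)/4 = -1/2 + sqrt(-72 + W)/4)
j(p(-11)) + N(55) = (30 - 30*1/2) + (-1/2 + sqrt(-72 + 55)/4) = (30 - 15) + (-1/2 + sqrt(-17)/4) = 15 + (-1/2 + (I*sqrt(17))/4) = 15 + (-1/2 + I*sqrt(17)/4) = 29/2 + I*sqrt(17)/4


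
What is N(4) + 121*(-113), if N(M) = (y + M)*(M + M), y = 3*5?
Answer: -13521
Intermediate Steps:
y = 15
N(M) = 2*M*(15 + M) (N(M) = (15 + M)*(M + M) = (15 + M)*(2*M) = 2*M*(15 + M))
N(4) + 121*(-113) = 2*4*(15 + 4) + 121*(-113) = 2*4*19 - 13673 = 152 - 13673 = -13521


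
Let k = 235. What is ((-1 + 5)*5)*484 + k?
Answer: 9915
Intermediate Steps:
((-1 + 5)*5)*484 + k = ((-1 + 5)*5)*484 + 235 = (4*5)*484 + 235 = 20*484 + 235 = 9680 + 235 = 9915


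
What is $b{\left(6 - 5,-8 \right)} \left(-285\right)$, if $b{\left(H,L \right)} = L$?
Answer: $2280$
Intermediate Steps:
$b{\left(6 - 5,-8 \right)} \left(-285\right) = \left(-8\right) \left(-285\right) = 2280$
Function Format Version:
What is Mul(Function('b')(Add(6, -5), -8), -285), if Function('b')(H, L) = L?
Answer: 2280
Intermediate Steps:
Mul(Function('b')(Add(6, -5), -8), -285) = Mul(-8, -285) = 2280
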